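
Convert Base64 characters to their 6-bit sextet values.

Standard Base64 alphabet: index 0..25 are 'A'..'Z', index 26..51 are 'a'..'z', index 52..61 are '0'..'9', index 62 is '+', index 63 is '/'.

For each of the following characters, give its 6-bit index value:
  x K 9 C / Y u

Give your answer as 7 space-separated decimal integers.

Answer: 49 10 61 2 63 24 46

Derivation:
'x': a..z range, 26 + ord('x') − ord('a') = 49
'K': A..Z range, ord('K') − ord('A') = 10
'9': 0..9 range, 52 + ord('9') − ord('0') = 61
'C': A..Z range, ord('C') − ord('A') = 2
'/': index 63
'Y': A..Z range, ord('Y') − ord('A') = 24
'u': a..z range, 26 + ord('u') − ord('a') = 46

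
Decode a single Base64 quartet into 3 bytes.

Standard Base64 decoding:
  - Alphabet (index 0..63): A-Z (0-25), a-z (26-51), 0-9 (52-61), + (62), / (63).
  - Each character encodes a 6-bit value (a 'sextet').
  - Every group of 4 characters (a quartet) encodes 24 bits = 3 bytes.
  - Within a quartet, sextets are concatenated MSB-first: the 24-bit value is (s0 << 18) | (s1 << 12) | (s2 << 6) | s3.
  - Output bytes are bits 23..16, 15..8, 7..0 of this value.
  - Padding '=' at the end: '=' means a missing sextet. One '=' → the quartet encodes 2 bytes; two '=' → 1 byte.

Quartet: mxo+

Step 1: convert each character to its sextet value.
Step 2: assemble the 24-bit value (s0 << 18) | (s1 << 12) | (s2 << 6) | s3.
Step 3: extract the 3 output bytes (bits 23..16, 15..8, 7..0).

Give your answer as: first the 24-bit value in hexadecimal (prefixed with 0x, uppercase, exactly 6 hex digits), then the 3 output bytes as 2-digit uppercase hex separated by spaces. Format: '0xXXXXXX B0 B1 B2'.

Answer: 0x9B1A3E 9B 1A 3E

Derivation:
Sextets: m=38, x=49, o=40, +=62
24-bit: (38<<18) | (49<<12) | (40<<6) | 62
      = 0x980000 | 0x031000 | 0x000A00 | 0x00003E
      = 0x9B1A3E
Bytes: (v>>16)&0xFF=9B, (v>>8)&0xFF=1A, v&0xFF=3E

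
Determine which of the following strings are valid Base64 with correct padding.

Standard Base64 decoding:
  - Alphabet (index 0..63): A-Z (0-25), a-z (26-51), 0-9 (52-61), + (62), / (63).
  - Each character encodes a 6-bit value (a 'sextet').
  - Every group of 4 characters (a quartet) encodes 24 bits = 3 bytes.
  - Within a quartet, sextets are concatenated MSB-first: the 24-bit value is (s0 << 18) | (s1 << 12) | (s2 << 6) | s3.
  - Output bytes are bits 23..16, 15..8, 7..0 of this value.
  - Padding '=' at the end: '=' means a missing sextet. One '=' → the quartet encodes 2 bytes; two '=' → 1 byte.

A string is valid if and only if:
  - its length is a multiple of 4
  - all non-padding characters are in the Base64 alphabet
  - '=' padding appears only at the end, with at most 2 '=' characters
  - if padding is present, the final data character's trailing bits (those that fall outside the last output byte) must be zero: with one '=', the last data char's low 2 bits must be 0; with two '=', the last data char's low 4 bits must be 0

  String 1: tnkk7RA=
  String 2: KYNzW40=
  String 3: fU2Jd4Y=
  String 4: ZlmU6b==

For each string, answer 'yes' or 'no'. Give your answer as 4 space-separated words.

Answer: yes yes yes no

Derivation:
String 1: 'tnkk7RA=' → valid
String 2: 'KYNzW40=' → valid
String 3: 'fU2Jd4Y=' → valid
String 4: 'ZlmU6b==' → invalid (bad trailing bits)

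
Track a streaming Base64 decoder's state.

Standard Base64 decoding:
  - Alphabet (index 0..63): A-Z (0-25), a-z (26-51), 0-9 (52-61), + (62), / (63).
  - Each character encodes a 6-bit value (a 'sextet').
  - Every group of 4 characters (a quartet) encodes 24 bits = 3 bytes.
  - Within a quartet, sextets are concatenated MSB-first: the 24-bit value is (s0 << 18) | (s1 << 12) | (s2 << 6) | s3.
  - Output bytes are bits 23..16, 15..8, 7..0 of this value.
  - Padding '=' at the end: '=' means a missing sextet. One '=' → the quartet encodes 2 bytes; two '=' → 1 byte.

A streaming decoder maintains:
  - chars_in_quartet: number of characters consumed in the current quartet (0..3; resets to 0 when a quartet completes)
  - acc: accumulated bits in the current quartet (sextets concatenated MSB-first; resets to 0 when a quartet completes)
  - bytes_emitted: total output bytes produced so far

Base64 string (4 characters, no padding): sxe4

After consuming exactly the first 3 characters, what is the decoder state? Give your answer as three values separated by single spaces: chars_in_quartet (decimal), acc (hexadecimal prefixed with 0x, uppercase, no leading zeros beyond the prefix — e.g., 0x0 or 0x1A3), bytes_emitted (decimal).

Answer: 3 0x2CC5E 0

Derivation:
After char 0 ('s'=44): chars_in_quartet=1 acc=0x2C bytes_emitted=0
After char 1 ('x'=49): chars_in_quartet=2 acc=0xB31 bytes_emitted=0
After char 2 ('e'=30): chars_in_quartet=3 acc=0x2CC5E bytes_emitted=0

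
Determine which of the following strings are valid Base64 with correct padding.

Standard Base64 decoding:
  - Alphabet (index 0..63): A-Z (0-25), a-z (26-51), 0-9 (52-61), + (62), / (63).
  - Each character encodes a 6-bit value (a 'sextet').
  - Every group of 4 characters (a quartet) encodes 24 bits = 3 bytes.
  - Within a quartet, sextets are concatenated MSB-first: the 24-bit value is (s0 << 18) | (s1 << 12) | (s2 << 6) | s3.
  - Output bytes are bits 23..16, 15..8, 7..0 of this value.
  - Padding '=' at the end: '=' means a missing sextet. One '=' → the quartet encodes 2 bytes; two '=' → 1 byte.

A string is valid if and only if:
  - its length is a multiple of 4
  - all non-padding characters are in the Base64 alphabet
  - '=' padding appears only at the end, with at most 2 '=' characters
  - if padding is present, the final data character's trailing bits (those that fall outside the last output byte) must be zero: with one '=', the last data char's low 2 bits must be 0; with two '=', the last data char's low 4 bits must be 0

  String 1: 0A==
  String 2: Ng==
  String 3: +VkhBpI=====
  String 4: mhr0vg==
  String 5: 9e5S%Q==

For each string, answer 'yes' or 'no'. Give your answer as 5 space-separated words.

String 1: '0A==' → valid
String 2: 'Ng==' → valid
String 3: '+VkhBpI=====' → invalid (5 pad chars (max 2))
String 4: 'mhr0vg==' → valid
String 5: '9e5S%Q==' → invalid (bad char(s): ['%'])

Answer: yes yes no yes no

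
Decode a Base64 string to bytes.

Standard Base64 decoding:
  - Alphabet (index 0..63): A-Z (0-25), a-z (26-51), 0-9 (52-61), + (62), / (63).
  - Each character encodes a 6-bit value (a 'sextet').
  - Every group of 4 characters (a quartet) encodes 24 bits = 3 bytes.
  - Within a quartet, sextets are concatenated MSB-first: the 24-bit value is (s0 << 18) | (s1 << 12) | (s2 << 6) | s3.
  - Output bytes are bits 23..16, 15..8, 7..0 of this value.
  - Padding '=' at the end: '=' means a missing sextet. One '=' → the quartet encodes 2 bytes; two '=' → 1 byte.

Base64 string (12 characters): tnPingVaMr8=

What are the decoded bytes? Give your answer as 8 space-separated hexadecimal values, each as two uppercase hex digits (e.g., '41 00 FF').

Answer: B6 73 E2 9E 05 5A 32 BF

Derivation:
After char 0 ('t'=45): chars_in_quartet=1 acc=0x2D bytes_emitted=0
After char 1 ('n'=39): chars_in_quartet=2 acc=0xB67 bytes_emitted=0
After char 2 ('P'=15): chars_in_quartet=3 acc=0x2D9CF bytes_emitted=0
After char 3 ('i'=34): chars_in_quartet=4 acc=0xB673E2 -> emit B6 73 E2, reset; bytes_emitted=3
After char 4 ('n'=39): chars_in_quartet=1 acc=0x27 bytes_emitted=3
After char 5 ('g'=32): chars_in_quartet=2 acc=0x9E0 bytes_emitted=3
After char 6 ('V'=21): chars_in_quartet=3 acc=0x27815 bytes_emitted=3
After char 7 ('a'=26): chars_in_quartet=4 acc=0x9E055A -> emit 9E 05 5A, reset; bytes_emitted=6
After char 8 ('M'=12): chars_in_quartet=1 acc=0xC bytes_emitted=6
After char 9 ('r'=43): chars_in_quartet=2 acc=0x32B bytes_emitted=6
After char 10 ('8'=60): chars_in_quartet=3 acc=0xCAFC bytes_emitted=6
Padding '=': partial quartet acc=0xCAFC -> emit 32 BF; bytes_emitted=8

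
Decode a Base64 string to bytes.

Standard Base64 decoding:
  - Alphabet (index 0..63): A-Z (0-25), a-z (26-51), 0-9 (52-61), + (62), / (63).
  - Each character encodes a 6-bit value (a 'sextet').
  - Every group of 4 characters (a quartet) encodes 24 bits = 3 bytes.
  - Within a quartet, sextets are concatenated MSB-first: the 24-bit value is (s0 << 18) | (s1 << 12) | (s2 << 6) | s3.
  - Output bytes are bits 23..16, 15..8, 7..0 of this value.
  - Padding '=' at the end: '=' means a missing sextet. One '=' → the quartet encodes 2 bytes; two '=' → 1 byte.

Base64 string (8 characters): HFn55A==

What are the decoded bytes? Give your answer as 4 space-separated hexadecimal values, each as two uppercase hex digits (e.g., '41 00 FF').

After char 0 ('H'=7): chars_in_quartet=1 acc=0x7 bytes_emitted=0
After char 1 ('F'=5): chars_in_quartet=2 acc=0x1C5 bytes_emitted=0
After char 2 ('n'=39): chars_in_quartet=3 acc=0x7167 bytes_emitted=0
After char 3 ('5'=57): chars_in_quartet=4 acc=0x1C59F9 -> emit 1C 59 F9, reset; bytes_emitted=3
After char 4 ('5'=57): chars_in_quartet=1 acc=0x39 bytes_emitted=3
After char 5 ('A'=0): chars_in_quartet=2 acc=0xE40 bytes_emitted=3
Padding '==': partial quartet acc=0xE40 -> emit E4; bytes_emitted=4

Answer: 1C 59 F9 E4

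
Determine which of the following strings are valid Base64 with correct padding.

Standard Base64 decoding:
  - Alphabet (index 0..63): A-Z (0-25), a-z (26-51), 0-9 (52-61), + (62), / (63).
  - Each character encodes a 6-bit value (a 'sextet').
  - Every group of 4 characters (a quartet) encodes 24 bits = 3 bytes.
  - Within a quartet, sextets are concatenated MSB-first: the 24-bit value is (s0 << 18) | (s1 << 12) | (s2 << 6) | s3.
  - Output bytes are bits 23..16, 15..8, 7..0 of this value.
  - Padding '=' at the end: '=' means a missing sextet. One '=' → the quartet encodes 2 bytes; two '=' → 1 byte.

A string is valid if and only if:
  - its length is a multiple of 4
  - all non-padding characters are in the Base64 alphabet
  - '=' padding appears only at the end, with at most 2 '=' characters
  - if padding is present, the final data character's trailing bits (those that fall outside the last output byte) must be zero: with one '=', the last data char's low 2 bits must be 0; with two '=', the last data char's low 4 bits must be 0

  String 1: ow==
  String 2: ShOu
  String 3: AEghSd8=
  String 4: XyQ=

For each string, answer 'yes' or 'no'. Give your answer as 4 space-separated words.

Answer: yes yes yes yes

Derivation:
String 1: 'ow==' → valid
String 2: 'ShOu' → valid
String 3: 'AEghSd8=' → valid
String 4: 'XyQ=' → valid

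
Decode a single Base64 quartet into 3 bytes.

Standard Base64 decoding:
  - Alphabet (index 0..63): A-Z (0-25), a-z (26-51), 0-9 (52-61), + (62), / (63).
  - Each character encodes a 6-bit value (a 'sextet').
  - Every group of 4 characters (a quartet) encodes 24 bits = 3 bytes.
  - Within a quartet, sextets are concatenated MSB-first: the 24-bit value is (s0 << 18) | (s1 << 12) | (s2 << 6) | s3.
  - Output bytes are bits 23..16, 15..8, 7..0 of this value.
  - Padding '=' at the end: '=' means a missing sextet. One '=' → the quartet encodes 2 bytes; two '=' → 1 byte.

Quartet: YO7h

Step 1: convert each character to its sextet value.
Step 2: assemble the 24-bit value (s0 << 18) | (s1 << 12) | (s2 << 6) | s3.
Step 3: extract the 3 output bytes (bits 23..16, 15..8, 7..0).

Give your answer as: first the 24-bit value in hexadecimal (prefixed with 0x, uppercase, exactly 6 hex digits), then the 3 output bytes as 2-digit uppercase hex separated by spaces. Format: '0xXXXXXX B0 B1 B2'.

Sextets: Y=24, O=14, 7=59, h=33
24-bit: (24<<18) | (14<<12) | (59<<6) | 33
      = 0x600000 | 0x00E000 | 0x000EC0 | 0x000021
      = 0x60EEE1
Bytes: (v>>16)&0xFF=60, (v>>8)&0xFF=EE, v&0xFF=E1

Answer: 0x60EEE1 60 EE E1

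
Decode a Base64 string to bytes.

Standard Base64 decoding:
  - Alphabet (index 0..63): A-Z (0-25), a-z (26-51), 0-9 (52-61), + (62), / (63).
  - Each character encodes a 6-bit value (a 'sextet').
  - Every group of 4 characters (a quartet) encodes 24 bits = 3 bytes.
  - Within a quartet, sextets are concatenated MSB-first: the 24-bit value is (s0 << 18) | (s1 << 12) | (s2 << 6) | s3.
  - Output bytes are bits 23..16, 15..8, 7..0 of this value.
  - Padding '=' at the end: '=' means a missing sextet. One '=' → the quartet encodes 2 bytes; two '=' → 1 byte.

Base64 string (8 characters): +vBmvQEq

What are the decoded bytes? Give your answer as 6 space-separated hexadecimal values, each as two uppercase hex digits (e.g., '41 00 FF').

After char 0 ('+'=62): chars_in_quartet=1 acc=0x3E bytes_emitted=0
After char 1 ('v'=47): chars_in_quartet=2 acc=0xFAF bytes_emitted=0
After char 2 ('B'=1): chars_in_quartet=3 acc=0x3EBC1 bytes_emitted=0
After char 3 ('m'=38): chars_in_quartet=4 acc=0xFAF066 -> emit FA F0 66, reset; bytes_emitted=3
After char 4 ('v'=47): chars_in_quartet=1 acc=0x2F bytes_emitted=3
After char 5 ('Q'=16): chars_in_quartet=2 acc=0xBD0 bytes_emitted=3
After char 6 ('E'=4): chars_in_quartet=3 acc=0x2F404 bytes_emitted=3
After char 7 ('q'=42): chars_in_quartet=4 acc=0xBD012A -> emit BD 01 2A, reset; bytes_emitted=6

Answer: FA F0 66 BD 01 2A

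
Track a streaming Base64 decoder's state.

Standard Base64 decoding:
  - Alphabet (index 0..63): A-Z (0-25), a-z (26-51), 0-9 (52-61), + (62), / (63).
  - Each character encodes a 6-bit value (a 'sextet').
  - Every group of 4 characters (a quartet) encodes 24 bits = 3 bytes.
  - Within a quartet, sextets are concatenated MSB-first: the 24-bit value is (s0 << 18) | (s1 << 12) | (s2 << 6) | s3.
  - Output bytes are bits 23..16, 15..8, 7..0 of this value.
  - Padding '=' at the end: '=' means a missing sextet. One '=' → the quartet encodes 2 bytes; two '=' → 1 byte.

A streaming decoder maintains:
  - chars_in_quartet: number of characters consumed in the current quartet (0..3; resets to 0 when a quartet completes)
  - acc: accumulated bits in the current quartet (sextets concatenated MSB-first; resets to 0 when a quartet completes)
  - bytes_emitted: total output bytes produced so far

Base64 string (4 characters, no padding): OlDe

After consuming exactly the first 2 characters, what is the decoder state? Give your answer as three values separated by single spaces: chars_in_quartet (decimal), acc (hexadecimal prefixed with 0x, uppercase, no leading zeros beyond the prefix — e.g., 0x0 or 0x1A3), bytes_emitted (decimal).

After char 0 ('O'=14): chars_in_quartet=1 acc=0xE bytes_emitted=0
After char 1 ('l'=37): chars_in_quartet=2 acc=0x3A5 bytes_emitted=0

Answer: 2 0x3A5 0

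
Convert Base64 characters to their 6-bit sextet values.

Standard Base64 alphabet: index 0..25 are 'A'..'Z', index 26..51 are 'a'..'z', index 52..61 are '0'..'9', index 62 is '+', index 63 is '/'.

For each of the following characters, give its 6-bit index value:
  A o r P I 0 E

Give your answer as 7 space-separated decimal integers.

'A': A..Z range, ord('A') − ord('A') = 0
'o': a..z range, 26 + ord('o') − ord('a') = 40
'r': a..z range, 26 + ord('r') − ord('a') = 43
'P': A..Z range, ord('P') − ord('A') = 15
'I': A..Z range, ord('I') − ord('A') = 8
'0': 0..9 range, 52 + ord('0') − ord('0') = 52
'E': A..Z range, ord('E') − ord('A') = 4

Answer: 0 40 43 15 8 52 4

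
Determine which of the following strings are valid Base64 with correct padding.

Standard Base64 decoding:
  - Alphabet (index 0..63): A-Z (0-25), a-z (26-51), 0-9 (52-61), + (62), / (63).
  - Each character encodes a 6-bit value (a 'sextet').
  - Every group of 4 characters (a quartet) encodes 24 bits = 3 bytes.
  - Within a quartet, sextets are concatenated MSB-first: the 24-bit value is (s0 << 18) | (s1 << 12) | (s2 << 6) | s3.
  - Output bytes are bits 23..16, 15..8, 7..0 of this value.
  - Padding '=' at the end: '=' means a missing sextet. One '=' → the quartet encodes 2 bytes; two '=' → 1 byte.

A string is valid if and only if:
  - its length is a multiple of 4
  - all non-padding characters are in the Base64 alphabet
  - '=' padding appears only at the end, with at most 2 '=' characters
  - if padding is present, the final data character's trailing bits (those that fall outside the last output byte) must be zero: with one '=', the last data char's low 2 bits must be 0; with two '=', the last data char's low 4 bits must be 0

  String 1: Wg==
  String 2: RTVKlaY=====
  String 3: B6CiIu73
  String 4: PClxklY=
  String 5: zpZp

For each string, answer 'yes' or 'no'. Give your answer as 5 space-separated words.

Answer: yes no yes yes yes

Derivation:
String 1: 'Wg==' → valid
String 2: 'RTVKlaY=====' → invalid (5 pad chars (max 2))
String 3: 'B6CiIu73' → valid
String 4: 'PClxklY=' → valid
String 5: 'zpZp' → valid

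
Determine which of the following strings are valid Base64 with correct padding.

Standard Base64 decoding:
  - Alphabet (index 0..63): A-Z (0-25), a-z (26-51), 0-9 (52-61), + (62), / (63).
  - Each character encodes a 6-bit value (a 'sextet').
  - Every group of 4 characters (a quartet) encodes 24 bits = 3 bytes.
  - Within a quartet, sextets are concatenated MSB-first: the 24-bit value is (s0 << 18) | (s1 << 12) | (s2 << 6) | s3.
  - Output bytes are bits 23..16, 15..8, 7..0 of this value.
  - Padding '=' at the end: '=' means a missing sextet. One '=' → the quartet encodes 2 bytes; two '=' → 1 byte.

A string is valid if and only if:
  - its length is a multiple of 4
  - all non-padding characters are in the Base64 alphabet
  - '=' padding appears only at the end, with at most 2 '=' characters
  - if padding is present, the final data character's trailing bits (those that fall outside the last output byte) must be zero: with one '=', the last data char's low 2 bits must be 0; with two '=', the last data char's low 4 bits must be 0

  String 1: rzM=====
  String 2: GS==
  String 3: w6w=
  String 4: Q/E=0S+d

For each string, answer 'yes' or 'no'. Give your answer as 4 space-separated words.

String 1: 'rzM=====' → invalid (5 pad chars (max 2))
String 2: 'GS==' → invalid (bad trailing bits)
String 3: 'w6w=' → valid
String 4: 'Q/E=0S+d' → invalid (bad char(s): ['=']; '=' in middle)

Answer: no no yes no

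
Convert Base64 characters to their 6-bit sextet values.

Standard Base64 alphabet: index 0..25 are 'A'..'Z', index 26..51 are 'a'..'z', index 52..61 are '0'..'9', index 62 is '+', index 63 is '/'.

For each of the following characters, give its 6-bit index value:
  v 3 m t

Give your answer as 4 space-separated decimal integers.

Answer: 47 55 38 45

Derivation:
'v': a..z range, 26 + ord('v') − ord('a') = 47
'3': 0..9 range, 52 + ord('3') − ord('0') = 55
'm': a..z range, 26 + ord('m') − ord('a') = 38
't': a..z range, 26 + ord('t') − ord('a') = 45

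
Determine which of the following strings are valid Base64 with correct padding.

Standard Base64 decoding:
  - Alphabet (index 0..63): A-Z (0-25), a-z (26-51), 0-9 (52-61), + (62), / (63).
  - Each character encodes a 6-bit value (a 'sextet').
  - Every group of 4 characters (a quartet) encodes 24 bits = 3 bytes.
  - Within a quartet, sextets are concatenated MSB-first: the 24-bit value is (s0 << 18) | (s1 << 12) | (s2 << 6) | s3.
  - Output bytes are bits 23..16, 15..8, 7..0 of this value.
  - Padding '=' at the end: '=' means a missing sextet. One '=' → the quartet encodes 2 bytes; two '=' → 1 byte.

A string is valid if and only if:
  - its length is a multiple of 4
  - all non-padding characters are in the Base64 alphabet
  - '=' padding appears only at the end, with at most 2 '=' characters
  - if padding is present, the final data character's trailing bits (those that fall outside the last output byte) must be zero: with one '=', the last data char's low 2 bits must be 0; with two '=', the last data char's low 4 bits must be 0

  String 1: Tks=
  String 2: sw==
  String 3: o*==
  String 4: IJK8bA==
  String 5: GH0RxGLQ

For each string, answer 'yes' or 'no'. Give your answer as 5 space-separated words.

String 1: 'Tks=' → valid
String 2: 'sw==' → valid
String 3: 'o*==' → invalid (bad char(s): ['*'])
String 4: 'IJK8bA==' → valid
String 5: 'GH0RxGLQ' → valid

Answer: yes yes no yes yes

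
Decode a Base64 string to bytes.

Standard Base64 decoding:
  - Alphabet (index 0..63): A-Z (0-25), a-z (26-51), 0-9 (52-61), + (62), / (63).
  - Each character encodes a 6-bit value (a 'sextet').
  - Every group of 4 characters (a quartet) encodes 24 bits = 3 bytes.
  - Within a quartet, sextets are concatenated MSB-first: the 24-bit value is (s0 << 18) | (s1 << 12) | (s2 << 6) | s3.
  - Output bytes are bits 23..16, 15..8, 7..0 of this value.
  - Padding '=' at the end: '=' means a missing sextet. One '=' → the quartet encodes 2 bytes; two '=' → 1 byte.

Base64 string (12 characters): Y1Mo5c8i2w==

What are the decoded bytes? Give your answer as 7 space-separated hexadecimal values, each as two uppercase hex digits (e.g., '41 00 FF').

After char 0 ('Y'=24): chars_in_quartet=1 acc=0x18 bytes_emitted=0
After char 1 ('1'=53): chars_in_quartet=2 acc=0x635 bytes_emitted=0
After char 2 ('M'=12): chars_in_quartet=3 acc=0x18D4C bytes_emitted=0
After char 3 ('o'=40): chars_in_quartet=4 acc=0x635328 -> emit 63 53 28, reset; bytes_emitted=3
After char 4 ('5'=57): chars_in_quartet=1 acc=0x39 bytes_emitted=3
After char 5 ('c'=28): chars_in_quartet=2 acc=0xE5C bytes_emitted=3
After char 6 ('8'=60): chars_in_quartet=3 acc=0x3973C bytes_emitted=3
After char 7 ('i'=34): chars_in_quartet=4 acc=0xE5CF22 -> emit E5 CF 22, reset; bytes_emitted=6
After char 8 ('2'=54): chars_in_quartet=1 acc=0x36 bytes_emitted=6
After char 9 ('w'=48): chars_in_quartet=2 acc=0xDB0 bytes_emitted=6
Padding '==': partial quartet acc=0xDB0 -> emit DB; bytes_emitted=7

Answer: 63 53 28 E5 CF 22 DB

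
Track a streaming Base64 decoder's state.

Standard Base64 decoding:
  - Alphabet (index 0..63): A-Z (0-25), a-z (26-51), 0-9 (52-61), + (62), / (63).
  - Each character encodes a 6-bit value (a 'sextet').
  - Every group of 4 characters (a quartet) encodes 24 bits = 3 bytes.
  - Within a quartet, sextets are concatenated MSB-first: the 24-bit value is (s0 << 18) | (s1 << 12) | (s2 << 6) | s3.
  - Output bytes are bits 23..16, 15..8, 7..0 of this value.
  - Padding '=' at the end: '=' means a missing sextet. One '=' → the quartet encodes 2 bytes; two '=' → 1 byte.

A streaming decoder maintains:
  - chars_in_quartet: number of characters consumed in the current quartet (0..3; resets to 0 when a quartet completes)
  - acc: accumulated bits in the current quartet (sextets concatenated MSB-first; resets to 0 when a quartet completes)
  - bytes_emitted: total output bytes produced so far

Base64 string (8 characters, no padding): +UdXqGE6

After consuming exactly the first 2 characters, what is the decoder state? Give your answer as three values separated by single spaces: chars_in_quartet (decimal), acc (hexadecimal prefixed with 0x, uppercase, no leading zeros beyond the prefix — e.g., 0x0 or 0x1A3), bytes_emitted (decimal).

After char 0 ('+'=62): chars_in_quartet=1 acc=0x3E bytes_emitted=0
After char 1 ('U'=20): chars_in_quartet=2 acc=0xF94 bytes_emitted=0

Answer: 2 0xF94 0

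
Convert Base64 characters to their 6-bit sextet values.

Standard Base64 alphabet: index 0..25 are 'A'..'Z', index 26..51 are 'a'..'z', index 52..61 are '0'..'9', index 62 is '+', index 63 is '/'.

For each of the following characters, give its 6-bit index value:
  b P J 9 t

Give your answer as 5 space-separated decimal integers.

'b': a..z range, 26 + ord('b') − ord('a') = 27
'P': A..Z range, ord('P') − ord('A') = 15
'J': A..Z range, ord('J') − ord('A') = 9
'9': 0..9 range, 52 + ord('9') − ord('0') = 61
't': a..z range, 26 + ord('t') − ord('a') = 45

Answer: 27 15 9 61 45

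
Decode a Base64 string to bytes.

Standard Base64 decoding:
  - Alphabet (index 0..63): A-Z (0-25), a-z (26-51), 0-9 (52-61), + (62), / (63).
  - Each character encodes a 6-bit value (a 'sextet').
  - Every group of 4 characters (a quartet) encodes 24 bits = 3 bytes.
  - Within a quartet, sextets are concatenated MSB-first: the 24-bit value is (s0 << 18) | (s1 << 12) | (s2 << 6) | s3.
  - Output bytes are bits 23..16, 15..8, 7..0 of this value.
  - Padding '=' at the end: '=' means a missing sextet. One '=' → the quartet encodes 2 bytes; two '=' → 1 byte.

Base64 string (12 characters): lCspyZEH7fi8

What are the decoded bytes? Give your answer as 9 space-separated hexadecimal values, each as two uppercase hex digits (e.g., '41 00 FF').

After char 0 ('l'=37): chars_in_quartet=1 acc=0x25 bytes_emitted=0
After char 1 ('C'=2): chars_in_quartet=2 acc=0x942 bytes_emitted=0
After char 2 ('s'=44): chars_in_quartet=3 acc=0x250AC bytes_emitted=0
After char 3 ('p'=41): chars_in_quartet=4 acc=0x942B29 -> emit 94 2B 29, reset; bytes_emitted=3
After char 4 ('y'=50): chars_in_quartet=1 acc=0x32 bytes_emitted=3
After char 5 ('Z'=25): chars_in_quartet=2 acc=0xC99 bytes_emitted=3
After char 6 ('E'=4): chars_in_quartet=3 acc=0x32644 bytes_emitted=3
After char 7 ('H'=7): chars_in_quartet=4 acc=0xC99107 -> emit C9 91 07, reset; bytes_emitted=6
After char 8 ('7'=59): chars_in_quartet=1 acc=0x3B bytes_emitted=6
After char 9 ('f'=31): chars_in_quartet=2 acc=0xEDF bytes_emitted=6
After char 10 ('i'=34): chars_in_quartet=3 acc=0x3B7E2 bytes_emitted=6
After char 11 ('8'=60): chars_in_quartet=4 acc=0xEDF8BC -> emit ED F8 BC, reset; bytes_emitted=9

Answer: 94 2B 29 C9 91 07 ED F8 BC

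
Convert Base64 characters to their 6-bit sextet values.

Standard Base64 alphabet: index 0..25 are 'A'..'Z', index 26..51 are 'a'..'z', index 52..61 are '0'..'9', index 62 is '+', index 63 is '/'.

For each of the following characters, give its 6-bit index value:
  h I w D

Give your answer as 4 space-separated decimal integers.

'h': a..z range, 26 + ord('h') − ord('a') = 33
'I': A..Z range, ord('I') − ord('A') = 8
'w': a..z range, 26 + ord('w') − ord('a') = 48
'D': A..Z range, ord('D') − ord('A') = 3

Answer: 33 8 48 3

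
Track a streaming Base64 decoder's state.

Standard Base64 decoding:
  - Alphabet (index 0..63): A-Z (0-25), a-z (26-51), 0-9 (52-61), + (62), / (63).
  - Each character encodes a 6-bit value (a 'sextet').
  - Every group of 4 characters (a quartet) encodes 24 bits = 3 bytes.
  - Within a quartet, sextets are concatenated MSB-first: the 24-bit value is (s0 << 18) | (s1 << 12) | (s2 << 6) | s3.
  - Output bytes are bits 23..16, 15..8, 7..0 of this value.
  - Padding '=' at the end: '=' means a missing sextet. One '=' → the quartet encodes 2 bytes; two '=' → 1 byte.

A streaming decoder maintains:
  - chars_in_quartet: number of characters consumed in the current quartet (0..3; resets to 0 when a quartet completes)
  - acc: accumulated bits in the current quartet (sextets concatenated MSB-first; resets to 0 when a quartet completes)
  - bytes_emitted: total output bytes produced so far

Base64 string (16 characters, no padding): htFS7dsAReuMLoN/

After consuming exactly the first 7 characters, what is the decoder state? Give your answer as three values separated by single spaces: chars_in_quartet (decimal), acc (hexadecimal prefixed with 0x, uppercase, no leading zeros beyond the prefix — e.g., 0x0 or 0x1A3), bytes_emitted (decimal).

Answer: 3 0x3B76C 3

Derivation:
After char 0 ('h'=33): chars_in_quartet=1 acc=0x21 bytes_emitted=0
After char 1 ('t'=45): chars_in_quartet=2 acc=0x86D bytes_emitted=0
After char 2 ('F'=5): chars_in_quartet=3 acc=0x21B45 bytes_emitted=0
After char 3 ('S'=18): chars_in_quartet=4 acc=0x86D152 -> emit 86 D1 52, reset; bytes_emitted=3
After char 4 ('7'=59): chars_in_quartet=1 acc=0x3B bytes_emitted=3
After char 5 ('d'=29): chars_in_quartet=2 acc=0xEDD bytes_emitted=3
After char 6 ('s'=44): chars_in_quartet=3 acc=0x3B76C bytes_emitted=3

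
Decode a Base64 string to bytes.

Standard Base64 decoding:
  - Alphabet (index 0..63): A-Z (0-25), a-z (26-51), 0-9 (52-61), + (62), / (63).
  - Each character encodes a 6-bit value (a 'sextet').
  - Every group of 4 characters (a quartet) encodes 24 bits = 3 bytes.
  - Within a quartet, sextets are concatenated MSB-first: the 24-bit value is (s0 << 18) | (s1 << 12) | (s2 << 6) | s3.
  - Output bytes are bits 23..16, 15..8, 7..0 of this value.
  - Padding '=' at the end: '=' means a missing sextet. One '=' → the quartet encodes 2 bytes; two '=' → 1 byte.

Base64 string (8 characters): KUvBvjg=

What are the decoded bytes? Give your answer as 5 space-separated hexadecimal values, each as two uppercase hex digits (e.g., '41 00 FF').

Answer: 29 4B C1 BE 38

Derivation:
After char 0 ('K'=10): chars_in_quartet=1 acc=0xA bytes_emitted=0
After char 1 ('U'=20): chars_in_quartet=2 acc=0x294 bytes_emitted=0
After char 2 ('v'=47): chars_in_quartet=3 acc=0xA52F bytes_emitted=0
After char 3 ('B'=1): chars_in_quartet=4 acc=0x294BC1 -> emit 29 4B C1, reset; bytes_emitted=3
After char 4 ('v'=47): chars_in_quartet=1 acc=0x2F bytes_emitted=3
After char 5 ('j'=35): chars_in_quartet=2 acc=0xBE3 bytes_emitted=3
After char 6 ('g'=32): chars_in_quartet=3 acc=0x2F8E0 bytes_emitted=3
Padding '=': partial quartet acc=0x2F8E0 -> emit BE 38; bytes_emitted=5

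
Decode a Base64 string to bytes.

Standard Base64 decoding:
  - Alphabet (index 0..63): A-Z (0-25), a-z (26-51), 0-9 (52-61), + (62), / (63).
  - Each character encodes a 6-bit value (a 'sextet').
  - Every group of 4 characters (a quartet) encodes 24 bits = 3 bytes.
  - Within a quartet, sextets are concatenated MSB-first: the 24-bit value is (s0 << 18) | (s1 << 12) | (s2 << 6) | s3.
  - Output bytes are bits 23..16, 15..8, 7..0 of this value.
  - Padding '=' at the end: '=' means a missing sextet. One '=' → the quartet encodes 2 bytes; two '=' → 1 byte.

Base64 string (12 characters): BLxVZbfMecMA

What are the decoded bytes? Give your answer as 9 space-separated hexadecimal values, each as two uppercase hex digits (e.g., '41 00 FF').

After char 0 ('B'=1): chars_in_quartet=1 acc=0x1 bytes_emitted=0
After char 1 ('L'=11): chars_in_quartet=2 acc=0x4B bytes_emitted=0
After char 2 ('x'=49): chars_in_quartet=3 acc=0x12F1 bytes_emitted=0
After char 3 ('V'=21): chars_in_quartet=4 acc=0x4BC55 -> emit 04 BC 55, reset; bytes_emitted=3
After char 4 ('Z'=25): chars_in_quartet=1 acc=0x19 bytes_emitted=3
After char 5 ('b'=27): chars_in_quartet=2 acc=0x65B bytes_emitted=3
After char 6 ('f'=31): chars_in_quartet=3 acc=0x196DF bytes_emitted=3
After char 7 ('M'=12): chars_in_quartet=4 acc=0x65B7CC -> emit 65 B7 CC, reset; bytes_emitted=6
After char 8 ('e'=30): chars_in_quartet=1 acc=0x1E bytes_emitted=6
After char 9 ('c'=28): chars_in_quartet=2 acc=0x79C bytes_emitted=6
After char 10 ('M'=12): chars_in_quartet=3 acc=0x1E70C bytes_emitted=6
After char 11 ('A'=0): chars_in_quartet=4 acc=0x79C300 -> emit 79 C3 00, reset; bytes_emitted=9

Answer: 04 BC 55 65 B7 CC 79 C3 00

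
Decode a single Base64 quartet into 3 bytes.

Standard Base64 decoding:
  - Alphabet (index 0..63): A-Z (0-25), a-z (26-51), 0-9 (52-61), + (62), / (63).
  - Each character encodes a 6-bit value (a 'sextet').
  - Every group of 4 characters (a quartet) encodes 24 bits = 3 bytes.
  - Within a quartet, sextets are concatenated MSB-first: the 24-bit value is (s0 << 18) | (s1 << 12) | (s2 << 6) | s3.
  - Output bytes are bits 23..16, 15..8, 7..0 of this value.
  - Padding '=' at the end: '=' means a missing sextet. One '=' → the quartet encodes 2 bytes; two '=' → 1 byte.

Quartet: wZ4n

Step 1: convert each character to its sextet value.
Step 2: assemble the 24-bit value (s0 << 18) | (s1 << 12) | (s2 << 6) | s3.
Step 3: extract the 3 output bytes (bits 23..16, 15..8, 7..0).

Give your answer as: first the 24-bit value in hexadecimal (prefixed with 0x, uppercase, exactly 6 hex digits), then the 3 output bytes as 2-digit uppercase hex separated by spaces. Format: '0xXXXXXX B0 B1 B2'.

Answer: 0xC19E27 C1 9E 27

Derivation:
Sextets: w=48, Z=25, 4=56, n=39
24-bit: (48<<18) | (25<<12) | (56<<6) | 39
      = 0xC00000 | 0x019000 | 0x000E00 | 0x000027
      = 0xC19E27
Bytes: (v>>16)&0xFF=C1, (v>>8)&0xFF=9E, v&0xFF=27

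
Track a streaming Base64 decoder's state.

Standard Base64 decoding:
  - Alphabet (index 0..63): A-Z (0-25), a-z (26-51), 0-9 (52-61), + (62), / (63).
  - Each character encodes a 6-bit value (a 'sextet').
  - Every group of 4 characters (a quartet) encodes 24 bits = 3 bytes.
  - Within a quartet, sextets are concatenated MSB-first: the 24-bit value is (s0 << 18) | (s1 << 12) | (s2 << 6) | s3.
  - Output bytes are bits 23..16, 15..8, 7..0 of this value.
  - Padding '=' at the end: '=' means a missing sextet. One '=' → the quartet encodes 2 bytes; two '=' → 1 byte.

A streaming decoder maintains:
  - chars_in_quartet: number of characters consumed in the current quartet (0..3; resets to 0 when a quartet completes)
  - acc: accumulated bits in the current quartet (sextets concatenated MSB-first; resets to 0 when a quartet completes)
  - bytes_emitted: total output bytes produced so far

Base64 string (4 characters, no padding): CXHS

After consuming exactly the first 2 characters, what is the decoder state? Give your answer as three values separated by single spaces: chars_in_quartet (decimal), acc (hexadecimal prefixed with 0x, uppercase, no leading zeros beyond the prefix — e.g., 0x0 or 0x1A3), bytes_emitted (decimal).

After char 0 ('C'=2): chars_in_quartet=1 acc=0x2 bytes_emitted=0
After char 1 ('X'=23): chars_in_quartet=2 acc=0x97 bytes_emitted=0

Answer: 2 0x97 0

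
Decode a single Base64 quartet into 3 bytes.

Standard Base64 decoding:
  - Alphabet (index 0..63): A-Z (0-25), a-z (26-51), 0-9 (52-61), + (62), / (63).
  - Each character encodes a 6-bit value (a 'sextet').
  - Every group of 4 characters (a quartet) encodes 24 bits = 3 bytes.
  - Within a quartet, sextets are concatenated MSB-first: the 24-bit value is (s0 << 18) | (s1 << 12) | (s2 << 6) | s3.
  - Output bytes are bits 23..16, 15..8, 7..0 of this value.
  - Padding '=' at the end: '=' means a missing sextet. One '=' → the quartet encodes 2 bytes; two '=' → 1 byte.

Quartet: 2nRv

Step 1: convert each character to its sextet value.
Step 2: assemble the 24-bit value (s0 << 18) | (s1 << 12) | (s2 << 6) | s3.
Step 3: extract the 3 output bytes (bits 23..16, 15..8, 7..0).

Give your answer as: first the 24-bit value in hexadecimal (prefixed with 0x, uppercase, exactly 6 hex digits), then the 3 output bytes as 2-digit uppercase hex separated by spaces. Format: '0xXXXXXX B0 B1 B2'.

Sextets: 2=54, n=39, R=17, v=47
24-bit: (54<<18) | (39<<12) | (17<<6) | 47
      = 0xD80000 | 0x027000 | 0x000440 | 0x00002F
      = 0xDA746F
Bytes: (v>>16)&0xFF=DA, (v>>8)&0xFF=74, v&0xFF=6F

Answer: 0xDA746F DA 74 6F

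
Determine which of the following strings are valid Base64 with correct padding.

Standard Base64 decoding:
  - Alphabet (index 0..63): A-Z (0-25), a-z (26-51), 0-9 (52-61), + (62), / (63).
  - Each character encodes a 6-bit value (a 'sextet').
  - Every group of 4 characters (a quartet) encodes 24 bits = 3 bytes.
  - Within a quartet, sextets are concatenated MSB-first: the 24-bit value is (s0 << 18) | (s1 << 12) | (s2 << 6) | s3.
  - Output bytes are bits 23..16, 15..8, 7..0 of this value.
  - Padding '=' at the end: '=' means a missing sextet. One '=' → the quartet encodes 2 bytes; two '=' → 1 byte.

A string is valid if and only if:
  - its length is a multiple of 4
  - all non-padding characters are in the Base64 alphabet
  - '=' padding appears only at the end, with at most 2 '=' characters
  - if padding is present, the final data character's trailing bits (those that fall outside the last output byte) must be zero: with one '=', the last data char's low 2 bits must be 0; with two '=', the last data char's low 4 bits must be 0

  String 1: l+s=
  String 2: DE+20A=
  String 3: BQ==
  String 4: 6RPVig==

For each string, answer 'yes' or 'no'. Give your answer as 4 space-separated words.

Answer: yes no yes yes

Derivation:
String 1: 'l+s=' → valid
String 2: 'DE+20A=' → invalid (len=7 not mult of 4)
String 3: 'BQ==' → valid
String 4: '6RPVig==' → valid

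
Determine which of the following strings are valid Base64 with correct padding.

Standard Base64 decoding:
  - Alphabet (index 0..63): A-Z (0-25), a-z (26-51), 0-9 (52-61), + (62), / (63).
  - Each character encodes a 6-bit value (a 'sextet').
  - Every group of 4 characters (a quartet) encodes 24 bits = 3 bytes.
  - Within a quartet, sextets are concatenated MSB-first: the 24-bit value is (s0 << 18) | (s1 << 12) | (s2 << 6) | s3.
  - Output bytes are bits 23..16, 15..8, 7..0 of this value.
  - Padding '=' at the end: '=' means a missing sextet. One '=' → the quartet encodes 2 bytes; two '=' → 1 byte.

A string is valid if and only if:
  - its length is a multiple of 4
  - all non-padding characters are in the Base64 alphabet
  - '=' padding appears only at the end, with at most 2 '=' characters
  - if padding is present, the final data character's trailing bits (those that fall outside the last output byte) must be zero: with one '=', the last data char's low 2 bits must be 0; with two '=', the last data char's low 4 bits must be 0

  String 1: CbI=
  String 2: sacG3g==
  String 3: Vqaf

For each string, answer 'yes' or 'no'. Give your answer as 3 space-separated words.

Answer: yes yes yes

Derivation:
String 1: 'CbI=' → valid
String 2: 'sacG3g==' → valid
String 3: 'Vqaf' → valid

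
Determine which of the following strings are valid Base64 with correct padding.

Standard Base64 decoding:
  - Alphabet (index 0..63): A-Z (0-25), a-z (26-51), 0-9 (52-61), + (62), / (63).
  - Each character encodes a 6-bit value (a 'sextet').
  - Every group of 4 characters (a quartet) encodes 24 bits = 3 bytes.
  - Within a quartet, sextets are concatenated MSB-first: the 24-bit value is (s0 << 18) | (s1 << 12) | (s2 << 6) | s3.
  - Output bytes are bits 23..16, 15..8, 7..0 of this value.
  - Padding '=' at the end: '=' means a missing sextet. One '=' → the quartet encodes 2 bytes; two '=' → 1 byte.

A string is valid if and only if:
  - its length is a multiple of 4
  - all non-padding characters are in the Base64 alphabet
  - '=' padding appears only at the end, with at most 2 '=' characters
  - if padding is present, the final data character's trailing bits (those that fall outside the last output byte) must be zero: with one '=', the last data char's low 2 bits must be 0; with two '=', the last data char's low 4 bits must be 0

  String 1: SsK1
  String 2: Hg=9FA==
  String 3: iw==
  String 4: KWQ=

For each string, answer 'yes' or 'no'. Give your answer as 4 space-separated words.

String 1: 'SsK1' → valid
String 2: 'Hg=9FA==' → invalid (bad char(s): ['=']; '=' in middle)
String 3: 'iw==' → valid
String 4: 'KWQ=' → valid

Answer: yes no yes yes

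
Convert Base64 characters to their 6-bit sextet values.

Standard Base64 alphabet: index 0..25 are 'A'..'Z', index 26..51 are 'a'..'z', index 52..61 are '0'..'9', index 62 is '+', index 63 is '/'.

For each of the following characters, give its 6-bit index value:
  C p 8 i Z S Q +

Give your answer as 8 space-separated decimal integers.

Answer: 2 41 60 34 25 18 16 62

Derivation:
'C': A..Z range, ord('C') − ord('A') = 2
'p': a..z range, 26 + ord('p') − ord('a') = 41
'8': 0..9 range, 52 + ord('8') − ord('0') = 60
'i': a..z range, 26 + ord('i') − ord('a') = 34
'Z': A..Z range, ord('Z') − ord('A') = 25
'S': A..Z range, ord('S') − ord('A') = 18
'Q': A..Z range, ord('Q') − ord('A') = 16
'+': index 62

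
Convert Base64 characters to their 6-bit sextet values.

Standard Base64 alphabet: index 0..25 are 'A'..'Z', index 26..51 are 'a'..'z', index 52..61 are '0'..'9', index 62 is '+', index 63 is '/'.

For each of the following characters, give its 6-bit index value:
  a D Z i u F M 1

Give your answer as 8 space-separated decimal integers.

Answer: 26 3 25 34 46 5 12 53

Derivation:
'a': a..z range, 26 + ord('a') − ord('a') = 26
'D': A..Z range, ord('D') − ord('A') = 3
'Z': A..Z range, ord('Z') − ord('A') = 25
'i': a..z range, 26 + ord('i') − ord('a') = 34
'u': a..z range, 26 + ord('u') − ord('a') = 46
'F': A..Z range, ord('F') − ord('A') = 5
'M': A..Z range, ord('M') − ord('A') = 12
'1': 0..9 range, 52 + ord('1') − ord('0') = 53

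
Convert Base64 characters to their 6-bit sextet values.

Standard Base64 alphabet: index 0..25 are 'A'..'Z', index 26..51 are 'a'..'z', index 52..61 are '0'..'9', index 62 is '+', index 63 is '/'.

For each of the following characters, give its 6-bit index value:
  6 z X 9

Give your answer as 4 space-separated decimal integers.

'6': 0..9 range, 52 + ord('6') − ord('0') = 58
'z': a..z range, 26 + ord('z') − ord('a') = 51
'X': A..Z range, ord('X') − ord('A') = 23
'9': 0..9 range, 52 + ord('9') − ord('0') = 61

Answer: 58 51 23 61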